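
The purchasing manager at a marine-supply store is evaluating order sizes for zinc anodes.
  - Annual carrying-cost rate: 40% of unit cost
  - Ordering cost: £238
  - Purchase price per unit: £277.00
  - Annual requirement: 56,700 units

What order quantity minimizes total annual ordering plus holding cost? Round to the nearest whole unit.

494 units

Carrying cost H = £277 × 40% = £110.8000/unit/yr
Optimal lot size Q* = (2 × 56,700 × £238 / £110.8)^½ ≈ 493.54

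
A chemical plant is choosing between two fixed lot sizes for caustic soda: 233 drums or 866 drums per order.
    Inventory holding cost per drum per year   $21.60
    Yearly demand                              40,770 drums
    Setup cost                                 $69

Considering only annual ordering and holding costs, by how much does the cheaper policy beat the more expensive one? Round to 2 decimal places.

$1,988.70

For each Q, cost = (D/Q)·S + (Q/2)·H.
TC(233) = (40,770/233)×69 + (233/2)×21.6 = $14,589.92
TC(866) = (40,770/866)×69 + (866/2)×21.6 = $12,601.22
Cheaper: Q = 866.  Difference = $1,988.70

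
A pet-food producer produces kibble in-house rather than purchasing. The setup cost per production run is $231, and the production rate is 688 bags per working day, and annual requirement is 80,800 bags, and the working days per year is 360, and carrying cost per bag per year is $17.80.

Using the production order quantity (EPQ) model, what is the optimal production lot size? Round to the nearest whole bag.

1,764 bags

d = 80,800/360 = 224.4444 bags/day;  effective holding cost H(1 − d/p) = 17.8·(1 − 224.4444/688) = 11.99315
Q* = √(2DS / H_eff) = √(2·80,800·231 / 11.99315) ≈ 1,764.25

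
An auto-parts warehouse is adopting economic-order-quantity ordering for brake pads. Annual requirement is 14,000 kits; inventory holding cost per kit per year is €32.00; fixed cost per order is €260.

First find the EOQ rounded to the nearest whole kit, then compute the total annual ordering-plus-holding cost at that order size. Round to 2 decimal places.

€15,263.03

Optimal lot size Q* = (2 × 14,000 × €260 / €32)^½ ≈ 476.97 → Q = 477 kits
Orders/yr = 14,000/477 = 29.350; ordering cost = 29.350 × €260 = €7,631.03
Average inventory = 477/2 = 238.5; holding cost = 238.5 × €32 = €7,632.00
Total = €7,631.03 + €7,632.00 = €15,263.03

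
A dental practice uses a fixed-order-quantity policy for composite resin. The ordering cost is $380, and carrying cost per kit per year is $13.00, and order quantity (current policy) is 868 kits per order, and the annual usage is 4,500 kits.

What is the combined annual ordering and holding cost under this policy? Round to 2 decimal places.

Orders/yr = 4,500/868 = 5.184; ordering cost = 5.184 × $380 = $1,970.05
Average inventory = 868/2 = 434; holding cost = 434 × $13 = $5,642.00
Total = $1,970.05 + $5,642.00 = $7,612.05

$7,612.05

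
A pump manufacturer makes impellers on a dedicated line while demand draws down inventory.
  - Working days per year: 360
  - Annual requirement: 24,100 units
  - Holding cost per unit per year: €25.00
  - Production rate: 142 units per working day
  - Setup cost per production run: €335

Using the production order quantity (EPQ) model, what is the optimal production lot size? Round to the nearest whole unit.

Daily demand d = 24,100/360 = 66.944; p = 142; 1 − d/p = 0.52856
EPQ = √(2DS / (H(1 − d/p)))
    = √(2 × 24,100 × 335 / (25 × 0.52856)) ≈ 1,105.42

1,105 units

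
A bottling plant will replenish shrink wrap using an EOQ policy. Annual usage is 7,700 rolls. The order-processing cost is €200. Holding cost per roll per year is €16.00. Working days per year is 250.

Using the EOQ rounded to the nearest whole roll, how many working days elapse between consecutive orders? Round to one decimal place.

14.3 days

Q* = √(2·D·S / H) = √(2·7,700·200 / 16) = √192,500.0 ≈ 438.75 → Q = 439 rolls
Days between orders = 250 / (D/Q) = 250 / 17.540 ≈ 14.253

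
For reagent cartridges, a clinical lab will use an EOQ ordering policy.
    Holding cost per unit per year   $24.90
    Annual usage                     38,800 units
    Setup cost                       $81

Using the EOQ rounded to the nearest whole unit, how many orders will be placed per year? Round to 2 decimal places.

EOQ = √(2DS/H) = √(2 × 38,800 × 81 / 24.9)
    = √(252,433.73) ≈ 502.43 → Q = 502
Orders per year = D/Q = 38,800 / 502 = 77.291

77.29 orders per year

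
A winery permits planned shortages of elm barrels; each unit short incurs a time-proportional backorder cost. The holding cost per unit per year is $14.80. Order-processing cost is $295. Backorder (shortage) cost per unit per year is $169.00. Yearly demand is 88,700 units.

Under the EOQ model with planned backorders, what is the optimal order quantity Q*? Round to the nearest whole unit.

Q* = √(2DS/H) · √((H + b)/b)
   = √(2 × 88,700 × 295 / 14.8) · √((14.8 + 169) / 169)
   = 1,880.429 × 1.0429 ≈ 1,961.04

1,961 units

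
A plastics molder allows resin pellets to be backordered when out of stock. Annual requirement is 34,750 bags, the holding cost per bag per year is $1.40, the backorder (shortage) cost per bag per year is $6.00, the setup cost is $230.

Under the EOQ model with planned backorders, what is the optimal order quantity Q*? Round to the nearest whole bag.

Q* = √(2DS/H) · √((H + b)/b)
   = √(2 × 34,750 × 230 / 1.4) · √((1.4 + 6) / 6)
   = 3,379.032 × 1.1106 ≈ 3,752.60

3,753 bags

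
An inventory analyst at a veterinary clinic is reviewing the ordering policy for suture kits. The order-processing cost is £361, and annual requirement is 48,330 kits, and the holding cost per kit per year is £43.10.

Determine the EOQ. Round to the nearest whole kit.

900 kits

2DS/H = 2·48,330·361/43.1 = 809,611.60
EOQ = √809,611.60 ≈ 899.78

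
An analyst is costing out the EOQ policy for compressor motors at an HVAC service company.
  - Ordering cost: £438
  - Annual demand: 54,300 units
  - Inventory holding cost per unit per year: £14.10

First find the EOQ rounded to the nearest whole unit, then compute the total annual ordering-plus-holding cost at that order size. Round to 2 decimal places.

EOQ = √(2DS/H) = √(2 × 54,300 × 438 / 14.1)
    = √(3,373,531.91) ≈ 1,836.72 → Q = 1,837 units
Annual ordering cost = (D/Q)·S = (54,300/1,837) × 438 = £12,946.87
Annual holding cost  = (Q/2)·H = (1,837/2) × 14.1 = £12,950.85
Total = £12,946.87 + £12,950.85 = £25,897.72

£25,897.72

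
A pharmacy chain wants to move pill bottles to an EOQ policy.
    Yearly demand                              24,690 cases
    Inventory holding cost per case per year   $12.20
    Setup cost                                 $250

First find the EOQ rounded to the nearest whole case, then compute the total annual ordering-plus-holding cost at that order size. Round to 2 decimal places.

Q* = √(2·D·S / H) = √(2·24,690·250 / 12.2) = √1,011,885.2 ≈ 1,005.93 → Q = 1,006 cases
Orders/yr = 24,690/1,006 = 24.543; ordering cost = 24.543 × $250 = $6,135.69
Average inventory = 1,006/2 = 503; holding cost = 503 × $12.2 = $6,136.60
Total = $6,135.69 + $6,136.60 = $12,272.29

$12,272.29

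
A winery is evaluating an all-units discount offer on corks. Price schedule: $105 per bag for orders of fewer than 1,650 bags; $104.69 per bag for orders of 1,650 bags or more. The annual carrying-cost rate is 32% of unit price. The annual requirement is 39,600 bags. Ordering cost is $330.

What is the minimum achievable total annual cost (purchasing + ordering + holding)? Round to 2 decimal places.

H₁ = 32%×$105 = $33.6000;  H₂ = 32%×$104.69 = $33.5008
EOQ₁ = √(2×39,600×330/33.6000) = 881.96  (< 1,650, feasible at tier 1)
EOQ₂ = √(2×39,600×330/33.5008) = 883.27  (< 1,650 → use Q = 1,650 at tier-2 price)
TC(tier 1 (EOQ₁), Q≈882.0) = $4,187,633.93
TC(tier 2, Q≈1,650.0) = $4,181,282.16
Minimum at tier 2: $4,181,282.16

$4,181,282.16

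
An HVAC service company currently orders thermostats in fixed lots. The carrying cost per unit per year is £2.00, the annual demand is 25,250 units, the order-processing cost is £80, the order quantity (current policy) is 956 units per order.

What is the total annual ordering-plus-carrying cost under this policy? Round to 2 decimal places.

Annual ordering cost = (D/Q)·S = (25,250/956) × 80 = £2,112.97
Annual holding cost  = (Q/2)·H = (956/2) × 2 = £956.00
Total = £2,112.97 + £956.00 = £3,068.97

£3,068.97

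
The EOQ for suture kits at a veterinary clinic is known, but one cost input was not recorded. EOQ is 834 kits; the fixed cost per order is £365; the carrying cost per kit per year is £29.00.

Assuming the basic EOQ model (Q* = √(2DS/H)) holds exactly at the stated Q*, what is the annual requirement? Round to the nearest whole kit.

27,632 kits per year

EOQ relation: Q² = 2DS/H, so rearrange for the unknown.
D = Q²H / (2S) = 834² × 29 / (2 × 365) = 27,631.68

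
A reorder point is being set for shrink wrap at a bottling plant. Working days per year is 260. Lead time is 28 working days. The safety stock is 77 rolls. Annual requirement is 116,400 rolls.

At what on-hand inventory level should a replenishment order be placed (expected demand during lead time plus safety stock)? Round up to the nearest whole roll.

12,613 rolls

Daily demand d = 116,400 / 260 = 447.692 rolls/day
Demand during lead time = 447.692 × 28 = 12,535.38
Reorder point = 12,535.38 + 77 = 12,612.38 → round up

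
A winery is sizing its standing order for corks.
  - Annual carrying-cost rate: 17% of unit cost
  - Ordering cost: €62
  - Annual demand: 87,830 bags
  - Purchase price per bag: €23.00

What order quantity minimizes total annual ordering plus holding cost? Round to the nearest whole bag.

1,669 bags

H = i·C = 0.17 × €23 = €3.9100 per bag-year
Optimal lot size Q* = (2 × 87,830 × €62 / €3.91)^½ ≈ 1,668.95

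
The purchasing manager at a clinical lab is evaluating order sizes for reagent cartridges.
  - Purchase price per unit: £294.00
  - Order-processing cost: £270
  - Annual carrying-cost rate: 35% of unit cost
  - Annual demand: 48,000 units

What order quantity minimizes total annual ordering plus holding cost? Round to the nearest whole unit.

Carrying cost H = £294 × 35% = £102.9000/unit/yr
2DS/H = 2·48,000·270/102.9 = 251,895.04
EOQ = √251,895.04 ≈ 501.89

502 units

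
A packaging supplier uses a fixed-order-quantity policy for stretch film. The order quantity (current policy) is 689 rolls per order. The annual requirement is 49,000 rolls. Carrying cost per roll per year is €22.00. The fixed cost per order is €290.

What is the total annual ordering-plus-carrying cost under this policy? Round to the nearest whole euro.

Orders/yr = 49,000/689 = 71.118; ordering cost = 71.118 × €290 = €20,624.09
Average inventory = 689/2 = 344.5; holding cost = 344.5 × €22 = €7,579.00
Total = €20,624.09 + €7,579.00 = €28,203.09

€28,203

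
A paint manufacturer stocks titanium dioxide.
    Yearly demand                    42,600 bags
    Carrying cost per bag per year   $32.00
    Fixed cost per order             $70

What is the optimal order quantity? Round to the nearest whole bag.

Q* = √(2·D·S / H) = √(2·42,600·70 / 32) = √186,375.0 ≈ 431.71

432 bags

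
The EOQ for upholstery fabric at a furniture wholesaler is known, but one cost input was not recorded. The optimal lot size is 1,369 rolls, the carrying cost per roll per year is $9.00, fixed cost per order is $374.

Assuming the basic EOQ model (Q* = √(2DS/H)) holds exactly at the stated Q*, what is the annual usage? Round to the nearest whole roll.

22,550 rolls per year

Since Q* = (2DS/H)^½, squaring gives Q*²·H = 2DS.
D = Q²H / (2S) = 1,369² × 9 / (2 × 374) = 22,550.07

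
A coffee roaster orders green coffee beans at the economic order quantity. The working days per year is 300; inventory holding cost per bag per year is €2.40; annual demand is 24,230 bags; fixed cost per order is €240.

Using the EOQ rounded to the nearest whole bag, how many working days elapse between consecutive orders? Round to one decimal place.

27.3 days

Q* = √(2·D·S / H) = √(2·24,230·240 / 2.4) = √4,846,000.0 ≈ 2,201.36 → Q = 2,201 bags
T = Q/D × 300 days = 2,201/24,230 × 300 = 27.251 days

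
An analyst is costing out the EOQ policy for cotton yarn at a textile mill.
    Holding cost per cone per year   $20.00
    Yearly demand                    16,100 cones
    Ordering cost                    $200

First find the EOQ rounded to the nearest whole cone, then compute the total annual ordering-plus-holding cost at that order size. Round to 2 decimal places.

$11,349.01

2DS/H = 2·16,100·200/20 = 322,000.00
EOQ = √322,000.00 ≈ 567.45 → Q = 567 cones
Ordering: D/Q × S = 16,100/567 × $200 = $5,679.01
Holding:  Q/2 × H = 567/2 × $20 = $5,670.00
Total = $5,679.01 + $5,670.00 = $11,349.01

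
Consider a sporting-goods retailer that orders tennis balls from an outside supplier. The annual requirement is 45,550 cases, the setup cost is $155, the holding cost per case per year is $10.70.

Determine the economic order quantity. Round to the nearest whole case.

2DS/H = 2·45,550·155/10.7 = 1,319,672.90
EOQ = √1,319,672.90 ≈ 1,148.77

1,149 cases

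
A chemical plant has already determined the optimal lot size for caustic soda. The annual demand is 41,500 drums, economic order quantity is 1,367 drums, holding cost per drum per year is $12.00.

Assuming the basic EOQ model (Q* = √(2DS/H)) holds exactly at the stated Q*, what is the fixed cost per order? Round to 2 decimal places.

$270.17

EOQ relation: Q² = 2DS/H, so rearrange for the unknown.
S = Q²H / (2D) = 1,367² × 12 / (2 × 41,500) = 270.1719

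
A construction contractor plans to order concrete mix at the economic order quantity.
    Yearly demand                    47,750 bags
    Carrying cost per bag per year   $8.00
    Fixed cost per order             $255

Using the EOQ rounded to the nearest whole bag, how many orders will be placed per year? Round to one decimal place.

27.4 orders per year

2DS/H = 2·47,750·255/8 = 3,044,062.50
EOQ = √3,044,062.50 ≈ 1,744.72 → Q = 1,745
N = D/Q = 47,750/1,745 ≈ 27.364 orders/yr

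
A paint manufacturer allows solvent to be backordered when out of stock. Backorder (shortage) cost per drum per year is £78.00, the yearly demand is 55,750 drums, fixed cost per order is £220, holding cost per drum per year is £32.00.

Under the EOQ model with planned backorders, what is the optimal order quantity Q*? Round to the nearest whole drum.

Q* = √(2DS/H) · √((H + b)/b)
   = √(2 × 55,750 × 220 / 32) · √((32 + 78) / 78)
   = 875.536 × 1.1875 ≈ 1,039.74

1,040 drums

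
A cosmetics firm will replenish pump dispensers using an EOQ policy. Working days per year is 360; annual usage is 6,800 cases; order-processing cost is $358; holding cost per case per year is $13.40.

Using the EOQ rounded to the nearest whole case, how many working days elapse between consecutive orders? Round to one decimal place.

31.9 days

2DS/H = 2·6,800·358/13.4 = 363,343.28
EOQ = √363,343.28 ≈ 602.78 → Q = 603 cases
Days between orders = 360 / (D/Q) = 360 / 11.277 ≈ 31.924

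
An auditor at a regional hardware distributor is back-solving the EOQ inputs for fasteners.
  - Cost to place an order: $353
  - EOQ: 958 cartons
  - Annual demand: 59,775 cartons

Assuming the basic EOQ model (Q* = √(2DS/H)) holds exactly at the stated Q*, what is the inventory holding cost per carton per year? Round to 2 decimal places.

$45.98

EOQ relation: Q² = 2DS/H, so rearrange for the unknown.
H = 2DS / Q² = 2 × 59,775 × 353 / 958² = 45.9826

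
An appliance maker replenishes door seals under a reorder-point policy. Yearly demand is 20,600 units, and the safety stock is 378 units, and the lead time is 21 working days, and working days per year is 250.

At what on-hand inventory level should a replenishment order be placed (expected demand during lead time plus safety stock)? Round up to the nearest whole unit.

Daily demand d = 20,600 / 250 = 82.400 units/day
Demand during lead time = 82.400 × 21 = 1,730.40
Reorder point = 1,730.40 + 378 = 2,108.40 → round up

2,109 units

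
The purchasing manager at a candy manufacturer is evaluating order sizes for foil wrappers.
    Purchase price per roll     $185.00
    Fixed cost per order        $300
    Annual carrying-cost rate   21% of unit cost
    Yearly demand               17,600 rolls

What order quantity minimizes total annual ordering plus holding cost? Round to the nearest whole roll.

521 rolls

Holding cost per roll per year: H = 21% × $185 = $38.8500
2DS/H = 2·17,600·300/38.85 = 271,814.67
EOQ = √271,814.67 ≈ 521.36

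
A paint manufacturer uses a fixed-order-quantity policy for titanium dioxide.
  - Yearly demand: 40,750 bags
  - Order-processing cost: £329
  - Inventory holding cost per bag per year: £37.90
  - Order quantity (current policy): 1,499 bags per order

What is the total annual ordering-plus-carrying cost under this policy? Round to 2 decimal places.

Annual ordering cost = (D/Q)·S = (40,750/1,499) × 329 = £8,943.80
Annual holding cost  = (Q/2)·H = (1,499/2) × 37.9 = £28,406.05
Total = £8,943.80 + £28,406.05 = £37,349.85

£37,349.85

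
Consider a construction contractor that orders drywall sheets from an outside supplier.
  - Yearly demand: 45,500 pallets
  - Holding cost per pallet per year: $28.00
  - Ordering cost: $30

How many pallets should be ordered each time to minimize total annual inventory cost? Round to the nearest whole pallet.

312 pallets

Optimal lot size Q* = (2 × 45,500 × $30 / $28)^½ ≈ 312.25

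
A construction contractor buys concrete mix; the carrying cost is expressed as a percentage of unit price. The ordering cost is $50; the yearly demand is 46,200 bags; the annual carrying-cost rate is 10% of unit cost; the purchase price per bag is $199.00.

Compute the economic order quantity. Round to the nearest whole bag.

Holding cost per bag per year: H = 10% × $199 = $19.9000
Optimal lot size Q* = (2 × 46,200 × $50 / $19.9)^½ ≈ 481.83

482 bags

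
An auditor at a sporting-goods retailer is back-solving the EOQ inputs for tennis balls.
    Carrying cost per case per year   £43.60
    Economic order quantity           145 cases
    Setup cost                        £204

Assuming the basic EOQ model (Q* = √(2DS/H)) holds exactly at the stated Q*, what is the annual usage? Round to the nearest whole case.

EOQ relation: Q² = 2DS/H, so rearrange for the unknown.
D = Q²H / (2S) = 145² × 43.6 / (2 × 204) = 2,246.79

2,247 cases per year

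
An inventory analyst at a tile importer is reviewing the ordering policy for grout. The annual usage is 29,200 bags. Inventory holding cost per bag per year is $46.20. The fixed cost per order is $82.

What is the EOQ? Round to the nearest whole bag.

322 bags

Optimal lot size Q* = (2 × 29,200 × $82 / $46.2)^½ ≈ 321.95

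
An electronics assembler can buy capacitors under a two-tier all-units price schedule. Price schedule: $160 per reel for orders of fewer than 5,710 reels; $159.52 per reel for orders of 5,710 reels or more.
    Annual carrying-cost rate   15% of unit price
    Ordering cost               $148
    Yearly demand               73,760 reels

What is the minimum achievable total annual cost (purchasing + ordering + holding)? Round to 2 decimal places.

$11,824,490.85

H₁ = 15%×$160 = $24.0000;  H₂ = 15%×$159.52 = $23.9280
EOQ₁ = √(2×73,760×148/24.0000) = 953.79  (< 5,710, feasible at tier 1)
EOQ₂ = √(2×73,760×148/23.9280) = 955.22  (< 5,710 → use Q = 5,710 at tier-2 price)
TC(tier 1 (EOQ₁), Q≈953.8) = $11,824,490.85
TC(tier 2, Q≈5,710.0) = $11,836,421.46
Minimum at tier 1 (EOQ₁): $11,824,490.85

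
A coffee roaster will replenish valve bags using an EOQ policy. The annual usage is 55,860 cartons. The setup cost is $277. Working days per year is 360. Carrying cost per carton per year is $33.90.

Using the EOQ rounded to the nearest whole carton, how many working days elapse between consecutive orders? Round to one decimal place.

Optimal lot size Q* = (2 × 55,860 × $277 / $33.9)^½ ≈ 955.44 → Q = 955 cartons
T = Q/D × 360 days = 955/55,860 × 360 = 6.155 days

6.2 days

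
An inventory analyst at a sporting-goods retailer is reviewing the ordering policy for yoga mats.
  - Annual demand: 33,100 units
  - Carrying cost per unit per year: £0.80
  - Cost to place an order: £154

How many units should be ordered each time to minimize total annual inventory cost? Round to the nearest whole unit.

3,570 units

EOQ = √(2DS/H) = √(2 × 33,100 × 154 / 0.8)
    = √(12,743,500.00) ≈ 3,569.80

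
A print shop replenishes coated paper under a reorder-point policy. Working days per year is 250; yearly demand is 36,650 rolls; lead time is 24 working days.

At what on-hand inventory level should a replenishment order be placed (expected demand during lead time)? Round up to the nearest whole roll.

3,519 rolls

Daily demand d = 36,650 / 250 = 146.600 rolls/day
Demand during lead time = 146.600 × 24 = 3,518.40
Reorder point = 3,518.40 → round up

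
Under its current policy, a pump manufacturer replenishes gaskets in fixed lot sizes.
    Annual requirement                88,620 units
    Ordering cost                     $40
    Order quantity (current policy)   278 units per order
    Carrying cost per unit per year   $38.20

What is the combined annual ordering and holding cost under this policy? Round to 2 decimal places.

Ordering: D/Q × S = 88,620/278 × $40 = $12,751.08
Holding:  Q/2 × H = 278/2 × $38.2 = $5,309.80
Total = $12,751.08 + $5,309.80 = $18,060.88

$18,060.88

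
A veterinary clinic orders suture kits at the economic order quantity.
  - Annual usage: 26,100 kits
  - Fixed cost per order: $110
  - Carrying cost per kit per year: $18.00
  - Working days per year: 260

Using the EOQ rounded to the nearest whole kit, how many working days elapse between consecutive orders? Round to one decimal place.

2DS/H = 2·26,100·110/18 = 319,000.00
EOQ = √319,000.00 ≈ 564.80 → Q = 565 kits
Days between orders = 260 / (D/Q) = 260 / 46.195 ≈ 5.628

5.6 days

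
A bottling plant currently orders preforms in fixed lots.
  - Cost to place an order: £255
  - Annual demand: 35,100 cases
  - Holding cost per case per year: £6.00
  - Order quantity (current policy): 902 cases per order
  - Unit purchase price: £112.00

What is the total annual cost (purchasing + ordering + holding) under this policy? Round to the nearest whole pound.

Ordering: D/Q × S = 35,100/902 × £255 = £9,922.95
Holding:  Q/2 × H = 902/2 × £6 = £2,706.00
Purchase cost = D·C = 35,100 × 112 = £3,931,200.00
Total = £9,922.95 + £2,706.00 + £3,931,200.00 = £3,943,828.95

£3,943,829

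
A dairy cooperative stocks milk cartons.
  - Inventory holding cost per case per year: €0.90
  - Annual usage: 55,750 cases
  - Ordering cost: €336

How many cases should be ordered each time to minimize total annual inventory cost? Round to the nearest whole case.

6,452 cases

EOQ = √(2DS/H) = √(2 × 55,750 × 336 / 0.9)
    = √(41,626,666.67) ≈ 6,451.87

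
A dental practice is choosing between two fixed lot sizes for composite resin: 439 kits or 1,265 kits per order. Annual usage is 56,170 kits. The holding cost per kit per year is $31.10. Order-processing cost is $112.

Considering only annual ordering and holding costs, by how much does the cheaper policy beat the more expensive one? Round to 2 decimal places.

TC(Q) = (D/Q)S + (Q/2)H
TC(439) = (56,170/439)×112 + (439/2)×31.1 = $21,156.84
TC(1,265) = (56,170/1,265)×112 + (1,265/2)×31.1 = $24,643.90
Lots of 439 are cheaper by $3,487.07.

$3,487.07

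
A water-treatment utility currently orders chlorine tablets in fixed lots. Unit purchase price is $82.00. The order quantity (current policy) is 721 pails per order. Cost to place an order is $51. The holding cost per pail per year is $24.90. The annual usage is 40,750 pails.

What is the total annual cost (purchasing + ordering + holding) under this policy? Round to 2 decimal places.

$3,353,358.90

Orders/yr = 40,750/721 = 56.519; ordering cost = 56.519 × $51 = $2,882.45
Average inventory = 721/2 = 360.5; holding cost = 360.5 × $24.9 = $8,976.45
Purchase cost = D·C = 40,750 × 82 = $3,341,500.00
Total = $2,882.45 + $8,976.45 + $3,341,500.00 = $3,353,358.90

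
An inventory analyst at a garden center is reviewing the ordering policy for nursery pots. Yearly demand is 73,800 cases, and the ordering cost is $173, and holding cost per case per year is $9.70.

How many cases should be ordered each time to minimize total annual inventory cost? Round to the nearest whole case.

Optimal lot size Q* = (2 × 73,800 × $173 / $9.7)^½ ≈ 1,622.48

1,622 cases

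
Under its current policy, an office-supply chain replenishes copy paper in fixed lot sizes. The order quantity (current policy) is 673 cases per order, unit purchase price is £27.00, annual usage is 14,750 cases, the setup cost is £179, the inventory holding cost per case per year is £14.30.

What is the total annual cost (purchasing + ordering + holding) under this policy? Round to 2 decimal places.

Orders/yr = 14,750/673 = 21.917; ordering cost = 21.917 × £179 = £3,923.11
Average inventory = 673/2 = 336.5; holding cost = 336.5 × £14.3 = £4,811.95
Purchase cost = D·C = 14,750 × 27 = £398,250.00
Total = £3,923.11 + £4,811.95 + £398,250.00 = £406,985.06

£406,985.06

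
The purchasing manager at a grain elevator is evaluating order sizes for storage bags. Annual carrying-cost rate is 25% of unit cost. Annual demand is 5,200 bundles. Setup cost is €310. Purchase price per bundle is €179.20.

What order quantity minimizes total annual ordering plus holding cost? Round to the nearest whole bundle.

Holding cost per bundle per year: H = 25% × €179.2 = €44.8000
EOQ = √(2DS/H) = √(2 × 5,200 × 310 / 44.8)
    = √(71,964.29) ≈ 268.26

268 bundles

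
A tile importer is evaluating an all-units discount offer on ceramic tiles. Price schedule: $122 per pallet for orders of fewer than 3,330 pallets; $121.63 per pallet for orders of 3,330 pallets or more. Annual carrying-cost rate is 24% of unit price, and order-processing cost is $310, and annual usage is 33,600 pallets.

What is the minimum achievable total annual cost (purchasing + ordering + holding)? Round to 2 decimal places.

H₁ = 24%×$122 = $29.2800;  H₂ = 24%×$121.63 = $29.1912
EOQ₁ = √(2×33,600×310/29.2800) = 843.49  (< 3,330, feasible at tier 1)
EOQ₂ = √(2×33,600×310/29.1912) = 844.77  (< 3,330 → use Q = 3,330 at tier-2 price)
TC(tier 1 (EOQ₁), Q≈843.5) = $4,123,897.39
TC(tier 2, Q≈3,330.0) = $4,138,499.28
Minimum at tier 1 (EOQ₁): $4,123,897.39

$4,123,897.39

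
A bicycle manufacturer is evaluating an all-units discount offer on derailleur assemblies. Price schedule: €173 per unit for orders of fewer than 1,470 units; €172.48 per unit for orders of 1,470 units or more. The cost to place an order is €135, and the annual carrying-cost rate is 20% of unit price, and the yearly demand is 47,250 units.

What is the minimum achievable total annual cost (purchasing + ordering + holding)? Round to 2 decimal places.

H₁ = 20%×€173 = €34.6000;  H₂ = 20%×€172.48 = €34.4960
EOQ₁ = √(2×47,250×135/34.6000) = 607.22  (< 1,470, feasible at tier 1)
EOQ₂ = √(2×47,250×135/34.4960) = 608.13  (< 1,470 → use Q = 1,470 at tier-2 price)
TC(tier 1 (EOQ₁), Q≈607.2) = €8,195,259.75
TC(tier 2, Q≈1,470.0) = €8,179,373.85
Minimum at tier 2: €8,179,373.85

€8,179,373.85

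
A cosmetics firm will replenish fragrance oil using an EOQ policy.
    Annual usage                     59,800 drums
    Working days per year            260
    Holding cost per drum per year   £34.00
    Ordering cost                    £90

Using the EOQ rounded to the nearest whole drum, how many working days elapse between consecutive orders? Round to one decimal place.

Optimal lot size Q* = (2 × 59,800 × £90 / £34)^½ ≈ 562.66 → Q = 563 drums
T = Q/D × 260 days = 563/59,800 × 260 = 2.448 days

2.4 days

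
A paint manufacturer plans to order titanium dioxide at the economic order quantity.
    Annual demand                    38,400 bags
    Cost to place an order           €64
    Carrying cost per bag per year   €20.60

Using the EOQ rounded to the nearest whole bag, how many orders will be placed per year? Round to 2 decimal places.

78.69 orders per year

2DS/H = 2·38,400·64/20.6 = 238,601.94
EOQ = √238,601.94 ≈ 488.47 → Q = 488
Orders per year = D/Q = 38,400 / 488 = 78.689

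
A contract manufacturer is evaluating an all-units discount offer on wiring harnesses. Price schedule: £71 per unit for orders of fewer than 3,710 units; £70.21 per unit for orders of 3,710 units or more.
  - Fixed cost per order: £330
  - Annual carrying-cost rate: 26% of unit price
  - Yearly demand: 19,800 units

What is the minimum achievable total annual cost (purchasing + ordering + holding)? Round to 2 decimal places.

H₁ = 26%×£71 = £18.4600;  H₂ = 26%×£70.21 = £18.2546
EOQ₁ = √(2×19,800×330/18.4600) = 841.37  (< 3,710, feasible at tier 1)
EOQ₂ = √(2×19,800×330/18.2546) = 846.09  (< 3,710 → use Q = 3,710 at tier-2 price)
TC(tier 1 (EOQ₁), Q≈841.4) = £1,421,331.75
TC(tier 2, Q≈3,710.0) = £1,425,781.47
Minimum at tier 1 (EOQ₁): £1,421,331.75

£1,421,331.75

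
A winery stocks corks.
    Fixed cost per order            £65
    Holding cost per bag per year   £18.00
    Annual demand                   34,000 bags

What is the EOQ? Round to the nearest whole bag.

Optimal lot size Q* = (2 × 34,000 × £65 / £18)^½ ≈ 495.54

496 bags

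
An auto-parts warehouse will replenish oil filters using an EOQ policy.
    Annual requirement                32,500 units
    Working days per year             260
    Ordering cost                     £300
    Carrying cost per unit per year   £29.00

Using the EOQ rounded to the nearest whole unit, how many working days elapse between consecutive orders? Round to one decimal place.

EOQ = √(2DS/H) = √(2 × 32,500 × 300 / 29)
    = √(672,413.79) ≈ 820.01 → Q = 820 units
T = Q/D × 260 days = 820/32,500 × 260 = 6.560 days

6.6 days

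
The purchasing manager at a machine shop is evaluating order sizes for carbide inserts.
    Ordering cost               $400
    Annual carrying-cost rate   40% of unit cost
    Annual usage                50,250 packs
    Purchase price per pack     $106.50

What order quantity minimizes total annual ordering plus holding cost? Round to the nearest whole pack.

Holding cost per pack per year: H = 40% × $106.5 = $42.6000
2DS/H = 2·50,250·400/42.6 = 943,661.97
EOQ = √943,661.97 ≈ 971.42

971 packs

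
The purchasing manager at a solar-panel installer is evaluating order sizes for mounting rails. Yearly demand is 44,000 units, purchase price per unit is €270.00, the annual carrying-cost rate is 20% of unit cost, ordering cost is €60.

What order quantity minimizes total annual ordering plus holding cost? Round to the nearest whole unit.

313 units

H = i·C = 0.2 × €270 = €54.0000 per unit-year
Optimal lot size Q* = (2 × 44,000 × €60 / €54)^½ ≈ 312.69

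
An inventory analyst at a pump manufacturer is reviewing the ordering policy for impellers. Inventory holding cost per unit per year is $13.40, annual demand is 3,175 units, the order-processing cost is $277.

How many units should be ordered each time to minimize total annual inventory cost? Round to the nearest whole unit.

362 units

EOQ = √(2DS/H) = √(2 × 3,175 × 277 / 13.4)
    = √(131,264.93) ≈ 362.31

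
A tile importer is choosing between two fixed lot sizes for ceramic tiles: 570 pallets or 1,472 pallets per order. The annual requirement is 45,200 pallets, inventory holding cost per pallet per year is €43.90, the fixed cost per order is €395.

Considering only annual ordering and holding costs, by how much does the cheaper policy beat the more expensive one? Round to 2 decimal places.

€605.17

Annual cost at Q: ordering D·S/Q plus holding Q·H/2.
TC(570) = (45,200/570)×395 + (570/2)×43.9 = €43,834.31
TC(1,472) = (45,200/1,472)×395 + (1,472/2)×43.9 = €44,439.48
Cheaper: Q = 570.  Difference = €605.17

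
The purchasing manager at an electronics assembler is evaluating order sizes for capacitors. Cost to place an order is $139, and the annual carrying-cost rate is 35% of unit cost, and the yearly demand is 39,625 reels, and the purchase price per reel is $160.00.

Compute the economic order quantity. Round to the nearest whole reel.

H = i·C = 0.35 × $160 = $56.0000 per reel-year
Optimal lot size Q* = (2 × 39,625 × $139 / $56)^½ ≈ 443.52

444 reels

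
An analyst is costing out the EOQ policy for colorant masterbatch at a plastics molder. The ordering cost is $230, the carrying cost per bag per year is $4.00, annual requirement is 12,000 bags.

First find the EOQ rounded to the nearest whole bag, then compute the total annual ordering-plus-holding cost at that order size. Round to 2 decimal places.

2DS/H = 2·12,000·230/4 = 1,380,000.00
EOQ = √1,380,000.00 ≈ 1,174.73 → Q = 1,175 bags
Ordering: D/Q × S = 12,000/1,175 × $230 = $2,348.94
Holding:  Q/2 × H = 1,175/2 × $4 = $2,350.00
Total = $2,348.94 + $2,350.00 = $4,698.94

$4,698.94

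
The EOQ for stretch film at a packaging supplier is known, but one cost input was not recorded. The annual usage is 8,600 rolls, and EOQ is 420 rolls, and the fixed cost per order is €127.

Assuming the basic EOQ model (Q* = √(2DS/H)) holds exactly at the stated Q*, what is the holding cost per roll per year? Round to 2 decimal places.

€12.38

Since Q* = (2DS/H)^½, squaring gives Q*²·H = 2DS.
H = 2DS / Q² = 2 × 8,600 × 127 / 420² = 12.3832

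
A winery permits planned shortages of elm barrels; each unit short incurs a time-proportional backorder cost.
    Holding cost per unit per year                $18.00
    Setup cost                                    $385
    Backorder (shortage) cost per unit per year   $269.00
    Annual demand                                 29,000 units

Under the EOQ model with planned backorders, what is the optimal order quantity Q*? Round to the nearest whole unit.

Q* = √(2DS/H) · √((H + b)/b)
   = √(2 × 29,000 × 385 / 18) · √((18 + 269) / 269)
   = 1,113.802 × 1.0329 ≈ 1,150.46

1,150 units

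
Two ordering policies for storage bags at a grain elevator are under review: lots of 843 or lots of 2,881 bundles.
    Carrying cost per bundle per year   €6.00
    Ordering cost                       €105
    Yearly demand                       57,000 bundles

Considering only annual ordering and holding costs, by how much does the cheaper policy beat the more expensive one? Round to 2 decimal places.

For each Q, cost = (D/Q)·S + (Q/2)·H.
TC(843) = (57,000/843)×105 + (843/2)×6 = €9,628.64
TC(2,881) = (57,000/2,881)×105 + (2,881/2)×6 = €10,720.40
|ΔTC| = |€9,628.64 − €10,720.40| = €1,091.76

€1,091.76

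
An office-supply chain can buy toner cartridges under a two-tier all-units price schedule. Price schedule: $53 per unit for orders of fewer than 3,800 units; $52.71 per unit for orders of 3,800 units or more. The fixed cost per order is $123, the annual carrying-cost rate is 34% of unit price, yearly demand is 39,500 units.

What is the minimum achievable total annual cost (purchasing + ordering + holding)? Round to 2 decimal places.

H₁ = 34%×$53 = $18.0200;  H₂ = 34%×$52.71 = $17.9214
EOQ₁ = √(2×39,500×123/18.0200) = 734.33  (< 3,800, feasible at tier 1)
EOQ₂ = √(2×39,500×123/17.9214) = 736.34  (< 3,800 → use Q = 3,800 at tier-2 price)
TC(tier 1 (EOQ₁), Q≈734.3) = $2,106,732.55
TC(tier 2, Q≈3,800.0) = $2,117,374.21
Minimum at tier 1 (EOQ₁): $2,106,732.55

$2,106,732.55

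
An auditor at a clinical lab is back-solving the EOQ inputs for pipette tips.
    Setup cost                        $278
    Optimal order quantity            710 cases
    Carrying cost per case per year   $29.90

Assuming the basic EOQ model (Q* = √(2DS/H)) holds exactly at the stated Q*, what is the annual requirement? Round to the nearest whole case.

From Q* = √(2DS/H) ⇒ Q*² = 2DS/H.
D = Q²H / (2S) = 710² × 29.9 / (2 × 278) = 27,108.97

27,109 cases per year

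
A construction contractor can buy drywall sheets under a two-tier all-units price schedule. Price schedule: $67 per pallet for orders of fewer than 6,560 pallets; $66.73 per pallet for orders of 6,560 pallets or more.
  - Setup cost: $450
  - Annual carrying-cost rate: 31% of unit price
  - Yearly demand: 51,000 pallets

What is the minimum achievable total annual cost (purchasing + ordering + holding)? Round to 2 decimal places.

H₁ = 31%×$67 = $20.7700;  H₂ = 31%×$66.73 = $20.6863
EOQ₁ = √(2×51,000×450/20.7700) = 1,486.58  (< 6,560, feasible at tier 1)
EOQ₂ = √(2×51,000×450/20.6863) = 1,489.58  (< 6,560 → use Q = 6,560 at tier-2 price)
TC(tier 1 (EOQ₁), Q≈1,486.6) = $3,447,876.25
TC(tier 2, Q≈6,560.0) = $3,474,579.54
Minimum at tier 1 (EOQ₁): $3,447,876.25

$3,447,876.25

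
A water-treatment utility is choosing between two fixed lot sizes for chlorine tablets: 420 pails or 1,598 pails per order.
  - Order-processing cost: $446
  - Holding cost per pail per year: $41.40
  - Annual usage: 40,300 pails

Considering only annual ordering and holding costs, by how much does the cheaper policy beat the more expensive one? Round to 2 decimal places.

TC(Q) = (D/Q)S + (Q/2)H
TC(420) = (40,300/420)×446 + (420/2)×41.4 = $51,488.76
TC(1,598) = (40,300/1,598)×446 + (1,598/2)×41.4 = $44,326.28
Cheaper: Q = 1,598.  Difference = $7,162.48

$7,162.48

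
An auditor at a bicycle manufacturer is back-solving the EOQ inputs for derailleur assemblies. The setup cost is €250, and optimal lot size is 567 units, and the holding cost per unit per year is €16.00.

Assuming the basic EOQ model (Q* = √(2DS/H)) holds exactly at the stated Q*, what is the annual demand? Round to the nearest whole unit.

Since Q* = (2DS/H)^½, squaring gives Q*²·H = 2DS.
D = Q²H / (2S) = 567² × 16 / (2 × 250) = 10,287.65

10,288 units per year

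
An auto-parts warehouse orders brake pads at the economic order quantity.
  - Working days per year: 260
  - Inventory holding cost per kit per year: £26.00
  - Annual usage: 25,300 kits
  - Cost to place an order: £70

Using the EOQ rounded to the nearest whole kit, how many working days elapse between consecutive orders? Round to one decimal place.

EOQ = √(2DS/H) = √(2 × 25,300 × 70 / 26)
    = √(136,230.77) ≈ 369.09 → Q = 369 kits
Cycle time = (working days × Q)/D = (260 × 369) / 25,300 = 3.792 days

3.8 days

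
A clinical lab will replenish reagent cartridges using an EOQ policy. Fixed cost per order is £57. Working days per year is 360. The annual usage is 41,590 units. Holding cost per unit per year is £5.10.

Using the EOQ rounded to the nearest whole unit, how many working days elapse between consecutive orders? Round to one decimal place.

EOQ = √(2DS/H) = √(2 × 41,590 × 57 / 5.1)
    = √(929,658.82) ≈ 964.19 → Q = 964 units
Cycle time = (working days × Q)/D = (360 × 964) / 41,590 = 8.344 days

8.3 days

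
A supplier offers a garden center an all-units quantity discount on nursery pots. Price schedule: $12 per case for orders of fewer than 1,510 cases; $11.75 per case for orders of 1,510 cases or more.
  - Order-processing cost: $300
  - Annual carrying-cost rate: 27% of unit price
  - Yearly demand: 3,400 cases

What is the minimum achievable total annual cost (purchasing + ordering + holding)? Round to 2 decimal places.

$43,020.73

H₁ = 27%×$12 = $3.2400;  H₂ = 27%×$11.75 = $3.1725
EOQ₁ = √(2×3,400×300/3.2400) = 793.49  (< 1,510, feasible at tier 1)
EOQ₂ = √(2×3,400×300/3.1725) = 801.89  (< 1,510 → use Q = 1,510 at tier-2 price)
TC(tier 1 (EOQ₁), Q≈793.5) = $43,370.91
TC(tier 2, Q≈1,510.0) = $43,020.73
Minimum at tier 2: $43,020.73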